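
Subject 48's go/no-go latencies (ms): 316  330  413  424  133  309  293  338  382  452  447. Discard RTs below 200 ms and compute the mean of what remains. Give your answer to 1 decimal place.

Excluded: 133
Retained (n=10): Σ = 3704
Mean = 3704/10 = 370.4000

370.4 ms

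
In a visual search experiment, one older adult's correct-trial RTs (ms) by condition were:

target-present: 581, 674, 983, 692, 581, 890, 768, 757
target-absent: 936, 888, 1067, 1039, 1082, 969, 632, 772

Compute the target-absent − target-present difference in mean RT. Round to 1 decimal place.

182.4 ms

M(target-present) = 5926/8 = 740.750
M(target-absent) = 7385/8 = 923.125
Difference = 923.125 − 740.750 = 182.375 ms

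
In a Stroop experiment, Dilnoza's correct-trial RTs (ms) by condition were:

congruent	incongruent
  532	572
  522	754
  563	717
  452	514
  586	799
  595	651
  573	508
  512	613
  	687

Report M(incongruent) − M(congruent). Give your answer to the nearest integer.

M(congruent) = 4335/8 = 541.875
M(incongruent) = 5815/9 = 646.111
Difference = 646.111 − 541.875 = 104.236 ms

104 ms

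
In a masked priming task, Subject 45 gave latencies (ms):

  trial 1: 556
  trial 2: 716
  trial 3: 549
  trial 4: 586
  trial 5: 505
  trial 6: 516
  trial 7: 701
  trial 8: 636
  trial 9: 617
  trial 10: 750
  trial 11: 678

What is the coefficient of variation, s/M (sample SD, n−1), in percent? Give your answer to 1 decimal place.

13.6%

n = 11, Σ = 6810, M = 619.0909
Σ(x−M)² = 70630.909; s = √(70630.909/10) = 84.0422
CV = 84.0422 / 619.0909 = 0.13575 = 13.575%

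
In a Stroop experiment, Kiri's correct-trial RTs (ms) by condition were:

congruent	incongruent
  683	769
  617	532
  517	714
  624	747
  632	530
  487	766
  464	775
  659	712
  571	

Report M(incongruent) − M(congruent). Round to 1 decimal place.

109.3 ms

M(congruent) = 5254/9 = 583.778
M(incongruent) = 5545/8 = 693.125
Difference = 693.125 − 583.778 = 109.347 ms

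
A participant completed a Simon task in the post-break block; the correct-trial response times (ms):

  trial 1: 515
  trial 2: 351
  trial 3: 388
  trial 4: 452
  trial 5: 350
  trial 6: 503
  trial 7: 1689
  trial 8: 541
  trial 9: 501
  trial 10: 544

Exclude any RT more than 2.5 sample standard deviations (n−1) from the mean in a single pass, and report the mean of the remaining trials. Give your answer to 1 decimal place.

460.6 ms

n = 10, ΣRT = 5834, M = 583.400
Σ(x−M)² = 1407566.40; s = √(1407566.40/9) = 395.470
Cutoffs: 583.400 ± 2.5·395.470 → [-405.3, 1572.1]
Outside: 1689 → excluded.
Retained (n=9): Σ = 4145, mean = 4145/9 = 460.556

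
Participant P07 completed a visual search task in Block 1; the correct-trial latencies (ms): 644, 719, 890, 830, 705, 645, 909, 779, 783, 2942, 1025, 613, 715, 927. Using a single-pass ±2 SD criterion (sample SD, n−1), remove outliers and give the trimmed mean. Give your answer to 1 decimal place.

783.4 ms

n = 14, ΣRT = 13126, M = 937.571
Σ(x−M)² = 4517707.43; s = √(4517707.43/13) = 589.505
Cutoffs: 937.571 ± 2·589.505 → [-241.4, 2116.6]
Outside: 2942 → excluded.
Retained (n=13): Σ = 10184, mean = 10184/13 = 783.385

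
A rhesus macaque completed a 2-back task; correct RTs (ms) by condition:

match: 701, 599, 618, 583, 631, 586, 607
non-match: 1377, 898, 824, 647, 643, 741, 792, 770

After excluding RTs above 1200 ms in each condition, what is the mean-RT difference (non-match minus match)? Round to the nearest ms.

non-match: exclude 1377
M(match) = 4325/7 = 617.857
M(non-match) = 5315/7 = 759.286
Difference = 759.286 − 617.857 = 141.429 ms

141 ms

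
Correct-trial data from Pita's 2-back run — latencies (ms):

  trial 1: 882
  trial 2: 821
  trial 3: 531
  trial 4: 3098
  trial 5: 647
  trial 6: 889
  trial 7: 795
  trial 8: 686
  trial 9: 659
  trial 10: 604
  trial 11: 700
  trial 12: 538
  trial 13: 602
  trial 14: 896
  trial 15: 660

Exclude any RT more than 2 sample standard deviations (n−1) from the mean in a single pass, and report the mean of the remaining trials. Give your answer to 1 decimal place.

707.9 ms

n = 15, ΣRT = 13008, M = 867.200
Σ(x−M)² = 5541904.40; s = √(5541904.40/14) = 629.166
Cutoffs: 867.200 ± 2·629.166 → [-391.1, 2125.5]
Outside: 3098 → excluded.
Retained (n=14): Σ = 9910, mean = 9910/14 = 707.857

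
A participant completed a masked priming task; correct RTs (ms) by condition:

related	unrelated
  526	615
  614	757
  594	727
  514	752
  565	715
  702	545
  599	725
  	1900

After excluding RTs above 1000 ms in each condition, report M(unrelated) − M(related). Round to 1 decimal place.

103.1 ms

unrelated: exclude 1900
M(related) = 4114/7 = 587.714
M(unrelated) = 4836/7 = 690.857
Difference = 690.857 − 587.714 = 103.143 ms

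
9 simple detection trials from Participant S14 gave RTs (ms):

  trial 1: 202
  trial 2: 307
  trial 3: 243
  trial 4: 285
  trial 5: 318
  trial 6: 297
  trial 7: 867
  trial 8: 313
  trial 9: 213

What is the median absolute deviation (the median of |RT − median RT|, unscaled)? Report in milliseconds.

Sorted: 202, 213, 243, 285, 297, 307, 313, 318, 867 → median = 297
|x − 297|: 95, 10, 54, 12, 21, 0, 570, 16, 84
Sorted deviations: 0, 10, 12, 16, 21, 54, 84, 95, 570 → MAD = 21

21 ms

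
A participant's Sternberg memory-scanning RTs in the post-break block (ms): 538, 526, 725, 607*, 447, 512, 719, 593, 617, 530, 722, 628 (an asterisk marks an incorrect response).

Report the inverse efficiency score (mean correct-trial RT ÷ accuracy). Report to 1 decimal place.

650.3 ms

Correct trials (n=11): 538, 526, 725, 447, 512, 719, 593, 617, 530, 722, 628
Mean correct RT = 6557/11 = 596.0909 ms
Proportion correct = 11/12
IES = 596.0909 / (11/12) = 650.281 ms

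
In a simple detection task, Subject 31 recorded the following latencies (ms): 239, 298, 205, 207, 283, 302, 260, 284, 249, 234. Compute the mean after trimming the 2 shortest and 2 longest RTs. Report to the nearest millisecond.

258 ms

Sorted: 205, 207, 234, 239, 249, 260, 283, 284, 298, 302
Drop lowest 2 (205, 207) and highest 2 (298, 302)
Remaining (n=6): Σ = 1549, mean = 1549/6 = 258.167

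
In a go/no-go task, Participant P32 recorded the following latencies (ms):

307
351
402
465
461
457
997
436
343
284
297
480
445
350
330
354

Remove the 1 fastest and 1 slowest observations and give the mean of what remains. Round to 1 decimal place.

Sorted: 284, 297, 307, 330, 343, 350, 351, 354, 402, 436, 445, 457, 461, 465, 480, 997
Drop lowest 1 (284) and highest 1 (997)
Remaining (n=14): Σ = 5478, mean = 5478/14 = 391.286

391.3 ms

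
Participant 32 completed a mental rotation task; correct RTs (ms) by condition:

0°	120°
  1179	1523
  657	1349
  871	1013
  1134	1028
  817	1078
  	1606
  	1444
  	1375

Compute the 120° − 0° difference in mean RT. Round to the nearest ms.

M(0°) = 4658/5 = 931.600
M(120°) = 10416/8 = 1302.000
Difference = 1302.000 − 931.600 = 370.400 ms

370 ms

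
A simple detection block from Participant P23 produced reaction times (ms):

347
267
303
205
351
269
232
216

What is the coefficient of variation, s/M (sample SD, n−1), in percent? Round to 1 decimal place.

n = 8, Σ = 2190, M = 273.7500
Σ(x−M)² = 22061.500; s = √(22061.500/7) = 56.1395
CV = 56.1395 / 273.7500 = 0.20508 = 20.508%

20.5%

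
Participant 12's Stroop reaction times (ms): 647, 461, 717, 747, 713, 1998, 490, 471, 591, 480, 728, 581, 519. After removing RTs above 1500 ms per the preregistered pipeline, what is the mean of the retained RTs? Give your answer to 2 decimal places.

595.42 ms

Excluded: 1998
Retained (n=12): Σ = 7145
Mean = 7145/12 = 595.4167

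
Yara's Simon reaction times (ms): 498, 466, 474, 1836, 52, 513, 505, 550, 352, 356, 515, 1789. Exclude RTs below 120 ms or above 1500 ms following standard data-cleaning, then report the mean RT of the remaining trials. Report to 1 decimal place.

469.9 ms

Excluded: 52, 1789, 1836
Retained (n=9): Σ = 4229
Mean = 4229/9 = 469.8889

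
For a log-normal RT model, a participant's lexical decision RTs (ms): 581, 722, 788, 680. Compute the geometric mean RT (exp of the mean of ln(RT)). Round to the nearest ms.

ln(RT): 6.3648, 6.5820, 6.6695, 6.5221
Mean ln(RT) = 26.1384/4 = 6.53459
Geometric mean = exp(6.53459) = 688.55 ms

689 ms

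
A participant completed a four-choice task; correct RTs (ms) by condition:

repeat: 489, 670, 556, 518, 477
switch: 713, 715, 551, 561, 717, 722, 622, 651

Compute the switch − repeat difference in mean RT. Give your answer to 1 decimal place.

114.5 ms

M(repeat) = 2710/5 = 542.000
M(switch) = 5252/8 = 656.500
Difference = 656.500 − 542.000 = 114.500 ms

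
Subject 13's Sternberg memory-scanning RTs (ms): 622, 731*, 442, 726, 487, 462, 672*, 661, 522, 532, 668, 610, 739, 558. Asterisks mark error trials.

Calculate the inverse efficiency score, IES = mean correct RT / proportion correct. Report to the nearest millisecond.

683 ms

Correct trials (n=12): 622, 442, 726, 487, 462, 661, 522, 532, 668, 610, 739, 558
Mean correct RT = 7029/12 = 585.7500 ms
Proportion correct = 12/14
IES = 585.7500 / (12/14) = 683.375 ms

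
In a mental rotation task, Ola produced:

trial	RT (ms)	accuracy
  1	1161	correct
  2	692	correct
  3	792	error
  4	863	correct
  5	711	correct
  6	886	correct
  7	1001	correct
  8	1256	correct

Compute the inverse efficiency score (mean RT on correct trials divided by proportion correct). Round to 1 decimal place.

Correct trials (n=7): 1161, 692, 863, 711, 886, 1001, 1256
Mean correct RT = 6570/7 = 938.5714 ms
Proportion correct = 7/8
IES = 938.5714 / (7/8) = 1072.653 ms

1072.7 ms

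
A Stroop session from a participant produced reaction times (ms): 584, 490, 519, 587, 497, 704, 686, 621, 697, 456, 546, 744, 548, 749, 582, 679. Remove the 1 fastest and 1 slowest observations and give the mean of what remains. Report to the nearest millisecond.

606 ms

Sorted: 456, 490, 497, 519, 546, 548, 582, 584, 587, 621, 679, 686, 697, 704, 744, 749
Drop lowest 1 (456) and highest 1 (749)
Remaining (n=14): Σ = 8484, mean = 8484/14 = 606.000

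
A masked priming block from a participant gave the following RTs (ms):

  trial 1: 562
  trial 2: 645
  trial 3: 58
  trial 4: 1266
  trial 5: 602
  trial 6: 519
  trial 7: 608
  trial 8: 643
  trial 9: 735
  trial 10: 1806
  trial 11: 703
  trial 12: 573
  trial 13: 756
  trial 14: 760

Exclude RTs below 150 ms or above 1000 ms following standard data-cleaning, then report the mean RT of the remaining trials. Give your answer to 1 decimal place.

646.0 ms

Excluded: 58, 1266, 1806
Retained (n=11): Σ = 7106
Mean = 7106/11 = 646.0000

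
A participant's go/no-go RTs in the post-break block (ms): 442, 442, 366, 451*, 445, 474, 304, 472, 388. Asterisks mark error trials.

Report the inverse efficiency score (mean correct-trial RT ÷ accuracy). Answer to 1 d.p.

Correct trials (n=8): 442, 442, 366, 445, 474, 304, 472, 388
Mean correct RT = 3333/8 = 416.6250 ms
Proportion correct = 8/9
IES = 416.6250 / (8/9) = 468.703 ms

468.7 ms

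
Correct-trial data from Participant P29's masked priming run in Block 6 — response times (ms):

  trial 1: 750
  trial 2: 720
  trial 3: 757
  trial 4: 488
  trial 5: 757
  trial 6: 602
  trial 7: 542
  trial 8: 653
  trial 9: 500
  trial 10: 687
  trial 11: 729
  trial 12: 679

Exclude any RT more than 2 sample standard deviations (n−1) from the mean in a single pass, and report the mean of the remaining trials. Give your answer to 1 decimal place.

655.3 ms

n = 12, ΣRT = 7864, M = 655.333
Σ(x−M)² = 108628.67; s = √(108628.67/11) = 99.375
Cutoffs: 655.333 ± 2·99.375 → [456.6, 854.1]
No RTs fall outside the cutoffs; all 12 retained. Mean = 7864/12 = 655.333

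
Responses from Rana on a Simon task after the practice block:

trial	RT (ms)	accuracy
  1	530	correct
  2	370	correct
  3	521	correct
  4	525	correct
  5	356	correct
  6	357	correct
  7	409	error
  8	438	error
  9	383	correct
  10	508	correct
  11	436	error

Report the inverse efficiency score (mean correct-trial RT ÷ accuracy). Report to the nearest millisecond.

Correct trials (n=8): 530, 370, 521, 525, 356, 357, 383, 508
Mean correct RT = 3550/8 = 443.7500 ms
Proportion correct = 8/11
IES = 443.7500 / (8/11) = 610.156 ms

610 ms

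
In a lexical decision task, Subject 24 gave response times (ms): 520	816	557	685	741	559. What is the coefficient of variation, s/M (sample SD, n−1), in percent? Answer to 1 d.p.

18.4%

n = 6, Σ = 3878, M = 646.3333
Σ(x−M)² = 70811.333; s = √(70811.333/5) = 119.0053
CV = 119.0053 / 646.3333 = 0.18412 = 18.412%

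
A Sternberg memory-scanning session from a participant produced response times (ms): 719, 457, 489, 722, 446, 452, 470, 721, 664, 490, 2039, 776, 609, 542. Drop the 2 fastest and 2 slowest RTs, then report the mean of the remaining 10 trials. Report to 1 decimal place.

Sorted: 446, 452, 457, 470, 489, 490, 542, 609, 664, 719, 721, 722, 776, 2039
Drop lowest 2 (446, 452) and highest 2 (776, 2039)
Remaining (n=10): Σ = 5883, mean = 5883/10 = 588.300

588.3 ms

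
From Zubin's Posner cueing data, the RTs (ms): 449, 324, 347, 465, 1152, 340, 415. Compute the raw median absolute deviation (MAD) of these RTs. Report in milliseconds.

68 ms

Sorted: 324, 340, 347, 415, 449, 465, 1152 → median = 415
|x − 415|: 34, 91, 68, 50, 737, 75, 0
Sorted deviations: 0, 34, 50, 68, 75, 91, 737 → MAD = 68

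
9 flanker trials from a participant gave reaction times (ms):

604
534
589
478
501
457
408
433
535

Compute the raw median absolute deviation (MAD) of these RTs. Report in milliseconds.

44 ms

Sorted: 408, 433, 457, 478, 501, 534, 535, 589, 604 → median = 501
|x − 501|: 103, 33, 88, 23, 0, 44, 93, 68, 34
Sorted deviations: 0, 23, 33, 34, 44, 68, 88, 93, 103 → MAD = 44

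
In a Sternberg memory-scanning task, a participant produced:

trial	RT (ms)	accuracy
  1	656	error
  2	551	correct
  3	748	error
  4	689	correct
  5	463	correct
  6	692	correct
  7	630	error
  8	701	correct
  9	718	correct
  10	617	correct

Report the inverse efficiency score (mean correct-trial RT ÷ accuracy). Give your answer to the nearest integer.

904 ms

Correct trials (n=7): 551, 689, 463, 692, 701, 718, 617
Mean correct RT = 4431/7 = 633.0000 ms
Proportion correct = 7/10
IES = 633.0000 / (7/10) = 904.286 ms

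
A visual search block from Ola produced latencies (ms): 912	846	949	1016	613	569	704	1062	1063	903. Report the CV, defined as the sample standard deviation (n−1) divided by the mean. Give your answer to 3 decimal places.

0.207

n = 10, Σ = 8637, M = 863.7000
Σ(x−M)² = 288908.100; s = √(288908.100/9) = 179.1672
CV = 179.1672 / 863.7000 = 0.20744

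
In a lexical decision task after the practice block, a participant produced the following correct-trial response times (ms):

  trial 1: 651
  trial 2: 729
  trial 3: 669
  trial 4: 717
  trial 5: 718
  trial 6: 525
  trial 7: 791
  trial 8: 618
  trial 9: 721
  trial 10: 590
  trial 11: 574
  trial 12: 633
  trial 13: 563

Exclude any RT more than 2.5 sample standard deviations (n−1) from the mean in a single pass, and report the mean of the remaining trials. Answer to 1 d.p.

653.8 ms

n = 13, ΣRT = 8499, M = 653.769
Σ(x−M)² = 74336.31; s = √(74336.31/12) = 78.706
Cutoffs: 653.769 ± 2.5·78.706 → [457.0, 850.5]
No RTs fall outside the cutoffs; all 13 retained. Mean = 8499/13 = 653.769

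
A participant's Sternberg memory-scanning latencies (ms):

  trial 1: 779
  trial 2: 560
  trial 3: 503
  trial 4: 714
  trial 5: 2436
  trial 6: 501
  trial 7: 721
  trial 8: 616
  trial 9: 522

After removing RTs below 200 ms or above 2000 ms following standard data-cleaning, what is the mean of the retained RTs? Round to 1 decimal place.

Excluded: 2436
Retained (n=8): Σ = 4916
Mean = 4916/8 = 614.5000

614.5 ms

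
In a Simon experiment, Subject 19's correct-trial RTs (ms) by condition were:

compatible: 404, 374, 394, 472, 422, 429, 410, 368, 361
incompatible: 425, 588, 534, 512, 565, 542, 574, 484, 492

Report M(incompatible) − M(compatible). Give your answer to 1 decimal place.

M(compatible) = 3634/9 = 403.778
M(incompatible) = 4716/9 = 524.000
Difference = 524.000 − 403.778 = 120.222 ms

120.2 ms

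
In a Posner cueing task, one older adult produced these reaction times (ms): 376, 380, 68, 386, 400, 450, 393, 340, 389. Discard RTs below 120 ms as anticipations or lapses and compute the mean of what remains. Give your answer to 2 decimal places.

389.25 ms

Excluded: 68
Retained (n=8): Σ = 3114
Mean = 3114/8 = 389.2500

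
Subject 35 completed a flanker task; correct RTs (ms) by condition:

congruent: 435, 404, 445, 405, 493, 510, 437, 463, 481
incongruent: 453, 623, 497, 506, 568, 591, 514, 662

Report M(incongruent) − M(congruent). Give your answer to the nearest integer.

M(congruent) = 4073/9 = 452.556
M(incongruent) = 4414/8 = 551.750
Difference = 551.750 − 452.556 = 99.194 ms

99 ms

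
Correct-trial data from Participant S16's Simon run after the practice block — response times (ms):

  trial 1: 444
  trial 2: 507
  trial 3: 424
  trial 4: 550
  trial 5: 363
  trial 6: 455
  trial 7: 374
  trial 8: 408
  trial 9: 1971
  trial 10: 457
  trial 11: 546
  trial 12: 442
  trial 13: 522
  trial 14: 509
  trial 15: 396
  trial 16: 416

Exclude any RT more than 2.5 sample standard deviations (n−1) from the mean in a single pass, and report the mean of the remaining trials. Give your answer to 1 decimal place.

454.2 ms

n = 16, ΣRT = 8784, M = 549.000
Σ(x−M)² = 2207786.00; s = √(2207786.00/15) = 383.648
Cutoffs: 549.000 ± 2.5·383.648 → [-410.1, 1508.1]
Outside: 1971 → excluded.
Retained (n=15): Σ = 6813, mean = 6813/15 = 454.200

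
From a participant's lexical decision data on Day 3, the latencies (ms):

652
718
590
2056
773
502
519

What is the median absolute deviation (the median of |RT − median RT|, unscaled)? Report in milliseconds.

121 ms

Sorted: 502, 519, 590, 652, 718, 773, 2056 → median = 652
|x − 652|: 0, 66, 62, 1404, 121, 150, 133
Sorted deviations: 0, 62, 66, 121, 133, 150, 1404 → MAD = 121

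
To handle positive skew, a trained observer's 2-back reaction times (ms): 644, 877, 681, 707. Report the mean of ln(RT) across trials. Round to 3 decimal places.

6.582

ln(RT): 6.4677, 6.7765, 6.5236, 6.5610
Σ ln(RT) = 26.3288
Mean = 26.3288/4 = 6.58220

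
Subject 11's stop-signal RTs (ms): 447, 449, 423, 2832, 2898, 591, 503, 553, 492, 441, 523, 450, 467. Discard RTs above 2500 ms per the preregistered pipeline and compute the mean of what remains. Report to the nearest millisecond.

Excluded: 2832, 2898
Retained (n=11): Σ = 5339
Mean = 5339/11 = 485.3636

485 ms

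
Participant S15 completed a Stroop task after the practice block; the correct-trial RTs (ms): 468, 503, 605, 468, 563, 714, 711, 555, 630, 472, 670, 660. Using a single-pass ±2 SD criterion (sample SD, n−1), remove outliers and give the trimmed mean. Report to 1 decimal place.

584.9 ms

n = 12, ΣRT = 7019, M = 584.917
Σ(x−M)² = 96046.92; s = √(96046.92/11) = 93.443
Cutoffs: 584.917 ± 2·93.443 → [398.0, 771.8]
No RTs fall outside the cutoffs; all 12 retained. Mean = 7019/12 = 584.917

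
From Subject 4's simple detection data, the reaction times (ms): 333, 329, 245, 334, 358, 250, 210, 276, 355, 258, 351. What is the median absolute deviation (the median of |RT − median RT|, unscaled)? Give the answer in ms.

29 ms

Sorted: 210, 245, 250, 258, 276, 329, 333, 334, 351, 355, 358 → median = 329
|x − 329|: 4, 0, 84, 5, 29, 79, 119, 53, 26, 71, 22
Sorted deviations: 0, 4, 5, 22, 26, 29, 53, 71, 79, 84, 119 → MAD = 29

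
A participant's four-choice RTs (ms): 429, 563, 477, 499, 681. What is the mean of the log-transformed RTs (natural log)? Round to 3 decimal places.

6.260

ln(RT): 6.0615, 6.3333, 6.1675, 6.2126, 6.5236
Σ ln(RT) = 31.2984
Mean = 31.2984/5 = 6.25968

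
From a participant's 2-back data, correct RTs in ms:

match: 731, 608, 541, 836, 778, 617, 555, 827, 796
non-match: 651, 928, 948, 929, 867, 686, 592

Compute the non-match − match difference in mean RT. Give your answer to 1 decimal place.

101.4 ms

M(match) = 6289/9 = 698.778
M(non-match) = 5601/7 = 800.143
Difference = 800.143 − 698.778 = 101.365 ms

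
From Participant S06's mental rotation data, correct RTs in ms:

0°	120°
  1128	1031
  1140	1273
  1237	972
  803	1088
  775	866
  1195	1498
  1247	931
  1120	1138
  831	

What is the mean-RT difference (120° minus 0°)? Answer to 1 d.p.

46.7 ms

M(0°) = 9476/9 = 1052.889
M(120°) = 8797/8 = 1099.625
Difference = 1099.625 − 1052.889 = 46.736 ms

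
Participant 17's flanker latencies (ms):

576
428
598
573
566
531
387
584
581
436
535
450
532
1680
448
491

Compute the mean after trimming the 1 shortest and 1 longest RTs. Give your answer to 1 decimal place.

Sorted: 387, 428, 436, 448, 450, 491, 531, 532, 535, 566, 573, 576, 581, 584, 598, 1680
Drop lowest 1 (387) and highest 1 (1680)
Remaining (n=14): Σ = 7329, mean = 7329/14 = 523.500

523.5 ms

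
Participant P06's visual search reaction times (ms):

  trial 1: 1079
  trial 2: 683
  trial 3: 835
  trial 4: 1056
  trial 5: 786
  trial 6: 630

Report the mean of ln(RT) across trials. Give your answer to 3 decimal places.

ln(RT): 6.9838, 6.5265, 6.7274, 6.9622, 6.6670, 6.4457
Σ ln(RT) = 40.3126
Mean = 40.3126/6 = 6.71877

6.719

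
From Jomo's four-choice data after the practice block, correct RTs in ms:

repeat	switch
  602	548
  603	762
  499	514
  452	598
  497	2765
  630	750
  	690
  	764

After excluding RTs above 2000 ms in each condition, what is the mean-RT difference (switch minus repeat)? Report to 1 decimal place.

113.7 ms

switch: exclude 2765
M(repeat) = 3283/6 = 547.167
M(switch) = 4626/7 = 660.857
Difference = 660.857 − 547.167 = 113.690 ms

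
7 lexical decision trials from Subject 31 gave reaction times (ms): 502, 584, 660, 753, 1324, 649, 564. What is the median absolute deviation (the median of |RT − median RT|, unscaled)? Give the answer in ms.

85 ms

Sorted: 502, 564, 584, 649, 660, 753, 1324 → median = 649
|x − 649|: 147, 65, 11, 104, 675, 0, 85
Sorted deviations: 0, 11, 65, 85, 104, 147, 675 → MAD = 85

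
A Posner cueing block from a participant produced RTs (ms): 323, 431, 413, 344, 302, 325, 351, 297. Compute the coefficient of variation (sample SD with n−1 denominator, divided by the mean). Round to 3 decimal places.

0.142

n = 8, Σ = 2786, M = 348.2500
Σ(x−M)² = 17009.500; s = √(17009.500/7) = 49.2943
CV = 49.2943 / 348.2500 = 0.14155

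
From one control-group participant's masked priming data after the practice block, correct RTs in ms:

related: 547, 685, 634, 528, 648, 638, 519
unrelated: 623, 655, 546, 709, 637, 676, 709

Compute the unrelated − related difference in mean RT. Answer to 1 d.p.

50.9 ms

M(related) = 4199/7 = 599.857
M(unrelated) = 4555/7 = 650.714
Difference = 650.714 − 599.857 = 50.857 ms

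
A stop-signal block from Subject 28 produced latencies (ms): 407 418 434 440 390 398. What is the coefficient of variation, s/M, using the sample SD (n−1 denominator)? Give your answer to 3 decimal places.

0.048

n = 6, Σ = 2487, M = 414.5000
Σ(x−M)² = 1971.500; s = √(1971.500/5) = 19.8570
CV = 19.8570 / 414.5000 = 0.04791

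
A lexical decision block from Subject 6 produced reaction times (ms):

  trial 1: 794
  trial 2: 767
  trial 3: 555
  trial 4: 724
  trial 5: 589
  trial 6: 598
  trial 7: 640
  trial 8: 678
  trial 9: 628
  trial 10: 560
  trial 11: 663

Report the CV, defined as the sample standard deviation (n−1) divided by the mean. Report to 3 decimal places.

0.123

n = 11, Σ = 7196, M = 654.1818
Σ(x−M)² = 64795.636; s = √(64795.636/10) = 80.4957
CV = 80.4957 / 654.1818 = 0.12305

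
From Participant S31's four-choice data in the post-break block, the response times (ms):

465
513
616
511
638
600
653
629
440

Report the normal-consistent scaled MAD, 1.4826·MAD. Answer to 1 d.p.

Sorted: 440, 465, 511, 513, 600, 616, 629, 638, 653 → median = 600
|x − 600| sorted: 0, 16, 29, 38, 53, 87, 89, 135, 160 → MAD = 53
Robust SD ≈ 1.4826 × 53 = 78.578

78.6 ms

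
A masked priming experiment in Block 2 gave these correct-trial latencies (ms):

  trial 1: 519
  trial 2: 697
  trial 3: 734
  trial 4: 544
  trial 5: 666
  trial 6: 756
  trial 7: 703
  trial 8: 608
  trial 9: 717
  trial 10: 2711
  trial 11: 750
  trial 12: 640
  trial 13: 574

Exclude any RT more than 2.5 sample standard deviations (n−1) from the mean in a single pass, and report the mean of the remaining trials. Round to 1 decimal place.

n = 13, ΣRT = 10619, M = 816.846
Σ(x−M)² = 3959923.69; s = √(3959923.69/12) = 574.451
Cutoffs: 816.846 ± 2.5·574.451 → [-619.3, 2253.0]
Outside: 2711 → excluded.
Retained (n=12): Σ = 7908, mean = 7908/12 = 659.000

659.0 ms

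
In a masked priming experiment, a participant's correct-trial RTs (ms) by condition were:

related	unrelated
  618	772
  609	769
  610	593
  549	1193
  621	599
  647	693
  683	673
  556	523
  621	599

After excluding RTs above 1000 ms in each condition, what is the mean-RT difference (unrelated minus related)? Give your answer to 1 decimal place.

unrelated: exclude 1193
M(related) = 5514/9 = 612.667
M(unrelated) = 5221/8 = 652.625
Difference = 652.625 − 612.667 = 39.958 ms

40.0 ms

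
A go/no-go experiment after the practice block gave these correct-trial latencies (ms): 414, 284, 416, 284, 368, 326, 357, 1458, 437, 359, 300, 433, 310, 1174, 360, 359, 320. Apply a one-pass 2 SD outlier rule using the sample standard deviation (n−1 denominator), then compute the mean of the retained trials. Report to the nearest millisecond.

355 ms

n = 17, ΣRT = 7959, M = 468.176
Σ(x−M)² = 1707056.47; s = √(1707056.47/16) = 326.636
Cutoffs: 468.176 ± 2·326.636 → [-185.1, 1121.4]
Outside: 1174, 1458 → excluded.
Retained (n=15): Σ = 5327, mean = 5327/15 = 355.133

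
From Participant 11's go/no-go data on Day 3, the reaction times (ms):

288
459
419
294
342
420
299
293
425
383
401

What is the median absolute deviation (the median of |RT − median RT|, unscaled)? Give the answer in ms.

42 ms

Sorted: 288, 293, 294, 299, 342, 383, 401, 419, 420, 425, 459 → median = 383
|x − 383|: 95, 76, 36, 89, 41, 37, 84, 90, 42, 0, 18
Sorted deviations: 0, 18, 36, 37, 41, 42, 76, 84, 89, 90, 95 → MAD = 42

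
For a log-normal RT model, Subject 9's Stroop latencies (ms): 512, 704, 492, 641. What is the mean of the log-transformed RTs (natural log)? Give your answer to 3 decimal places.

ln(RT): 6.2383, 6.5568, 6.1985, 6.4630
Σ ln(RT) = 25.4566
Mean = 25.4566/4 = 6.36415

6.364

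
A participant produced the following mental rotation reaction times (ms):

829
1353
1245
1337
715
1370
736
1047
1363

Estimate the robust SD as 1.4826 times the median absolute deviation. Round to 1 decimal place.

185.3 ms

Sorted: 715, 736, 829, 1047, 1245, 1337, 1353, 1363, 1370 → median = 1245
|x − 1245| sorted: 0, 92, 108, 118, 125, 198, 416, 509, 530 → MAD = 125
Robust SD ≈ 1.4826 × 125 = 185.325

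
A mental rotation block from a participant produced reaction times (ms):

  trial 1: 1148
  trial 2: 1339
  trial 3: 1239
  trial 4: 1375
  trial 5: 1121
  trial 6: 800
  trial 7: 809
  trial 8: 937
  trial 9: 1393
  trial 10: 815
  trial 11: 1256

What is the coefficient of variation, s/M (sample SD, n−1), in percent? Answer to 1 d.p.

21.0%

n = 11, Σ = 12232, M = 1112.0000
Σ(x−M)² = 545888.000; s = √(545888.000/10) = 233.6425
CV = 233.6425 / 1112.0000 = 0.21011 = 21.011%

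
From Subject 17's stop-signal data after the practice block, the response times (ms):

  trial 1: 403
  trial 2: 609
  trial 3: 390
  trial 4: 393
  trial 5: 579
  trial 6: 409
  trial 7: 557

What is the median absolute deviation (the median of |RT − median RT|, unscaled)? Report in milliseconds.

Sorted: 390, 393, 403, 409, 557, 579, 609 → median = 409
|x − 409|: 6, 200, 19, 16, 170, 0, 148
Sorted deviations: 0, 6, 16, 19, 148, 170, 200 → MAD = 19

19 ms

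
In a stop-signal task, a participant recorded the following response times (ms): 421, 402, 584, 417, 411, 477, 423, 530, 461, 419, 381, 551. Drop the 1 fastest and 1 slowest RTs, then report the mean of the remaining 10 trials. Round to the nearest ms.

Sorted: 381, 402, 411, 417, 419, 421, 423, 461, 477, 530, 551, 584
Drop lowest 1 (381) and highest 1 (584)
Remaining (n=10): Σ = 4512, mean = 4512/10 = 451.200

451 ms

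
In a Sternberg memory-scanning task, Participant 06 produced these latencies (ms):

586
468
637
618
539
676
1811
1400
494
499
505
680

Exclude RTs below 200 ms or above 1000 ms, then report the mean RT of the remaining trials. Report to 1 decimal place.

Excluded: 1400, 1811
Retained (n=10): Σ = 5702
Mean = 5702/10 = 570.2000

570.2 ms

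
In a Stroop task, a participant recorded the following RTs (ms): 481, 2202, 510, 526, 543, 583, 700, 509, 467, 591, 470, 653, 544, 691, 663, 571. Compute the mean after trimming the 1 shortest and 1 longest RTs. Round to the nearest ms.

Sorted: 467, 470, 481, 509, 510, 526, 543, 544, 571, 583, 591, 653, 663, 691, 700, 2202
Drop lowest 1 (467) and highest 1 (2202)
Remaining (n=14): Σ = 8035, mean = 8035/14 = 573.929

574 ms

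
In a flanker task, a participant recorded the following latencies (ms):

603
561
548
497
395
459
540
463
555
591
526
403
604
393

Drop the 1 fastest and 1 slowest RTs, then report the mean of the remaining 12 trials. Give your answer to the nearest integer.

512 ms

Sorted: 393, 395, 403, 459, 463, 497, 526, 540, 548, 555, 561, 591, 603, 604
Drop lowest 1 (393) and highest 1 (604)
Remaining (n=12): Σ = 6141, mean = 6141/12 = 511.750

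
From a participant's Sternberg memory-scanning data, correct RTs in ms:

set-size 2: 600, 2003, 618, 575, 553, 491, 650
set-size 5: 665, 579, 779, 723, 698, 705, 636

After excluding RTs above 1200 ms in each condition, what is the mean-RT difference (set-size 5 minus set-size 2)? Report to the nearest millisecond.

set-size 2: exclude 2003
M(set-size 2) = 3487/6 = 581.167
M(set-size 5) = 4785/7 = 683.571
Difference = 683.571 − 581.167 = 102.405 ms

102 ms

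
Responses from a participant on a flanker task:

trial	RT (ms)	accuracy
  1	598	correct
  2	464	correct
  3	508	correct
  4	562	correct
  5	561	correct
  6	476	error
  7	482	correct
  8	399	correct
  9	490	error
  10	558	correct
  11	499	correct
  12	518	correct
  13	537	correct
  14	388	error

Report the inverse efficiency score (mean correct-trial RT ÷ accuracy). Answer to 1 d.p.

657.9 ms

Correct trials (n=11): 598, 464, 508, 562, 561, 482, 399, 558, 499, 518, 537
Mean correct RT = 5686/11 = 516.9091 ms
Proportion correct = 11/14
IES = 516.9091 / (11/14) = 657.884 ms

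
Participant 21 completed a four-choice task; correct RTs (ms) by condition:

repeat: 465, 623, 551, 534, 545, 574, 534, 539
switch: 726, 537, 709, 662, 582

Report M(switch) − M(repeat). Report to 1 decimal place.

M(repeat) = 4365/8 = 545.625
M(switch) = 3216/5 = 643.200
Difference = 643.200 − 545.625 = 97.575 ms

97.6 ms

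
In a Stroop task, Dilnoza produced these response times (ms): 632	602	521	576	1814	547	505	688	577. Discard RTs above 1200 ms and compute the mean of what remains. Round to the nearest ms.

Excluded: 1814
Retained (n=8): Σ = 4648
Mean = 4648/8 = 581.0000

581 ms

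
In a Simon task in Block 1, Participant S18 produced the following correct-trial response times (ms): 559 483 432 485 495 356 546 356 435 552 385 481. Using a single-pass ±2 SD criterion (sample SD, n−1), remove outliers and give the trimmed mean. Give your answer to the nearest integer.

464 ms

n = 12, ΣRT = 5565, M = 463.750
Σ(x−M)² = 56978.25; s = √(56978.25/11) = 71.971
Cutoffs: 463.750 ± 2·71.971 → [319.8, 607.7]
No RTs fall outside the cutoffs; all 12 retained. Mean = 5565/12 = 463.750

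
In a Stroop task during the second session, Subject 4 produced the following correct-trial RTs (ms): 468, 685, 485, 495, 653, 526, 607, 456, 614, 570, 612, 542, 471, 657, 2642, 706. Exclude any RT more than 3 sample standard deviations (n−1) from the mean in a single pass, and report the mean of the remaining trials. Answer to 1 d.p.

569.8 ms

n = 16, ΣRT = 11189, M = 699.312
Σ(x−M)² = 4125655.44; s = √(4125655.44/15) = 524.446
Cutoffs: 699.312 ± 3·524.446 → [-874.0, 2272.7]
Outside: 2642 → excluded.
Retained (n=15): Σ = 8547, mean = 8547/15 = 569.800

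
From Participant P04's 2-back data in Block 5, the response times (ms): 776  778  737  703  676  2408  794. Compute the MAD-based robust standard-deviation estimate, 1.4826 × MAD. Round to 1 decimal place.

Sorted: 676, 703, 737, 776, 778, 794, 2408 → median = 776
|x − 776| sorted: 0, 2, 18, 39, 73, 100, 1632 → MAD = 39
Robust SD ≈ 1.4826 × 39 = 57.821

57.8 ms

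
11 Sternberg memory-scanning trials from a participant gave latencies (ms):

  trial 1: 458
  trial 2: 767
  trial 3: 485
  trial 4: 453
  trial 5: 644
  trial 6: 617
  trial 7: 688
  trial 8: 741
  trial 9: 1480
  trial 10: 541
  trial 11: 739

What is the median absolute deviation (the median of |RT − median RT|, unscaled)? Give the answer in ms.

Sorted: 453, 458, 485, 541, 617, 644, 688, 739, 741, 767, 1480 → median = 644
|x − 644|: 186, 123, 159, 191, 0, 27, 44, 97, 836, 103, 95
Sorted deviations: 0, 27, 44, 95, 97, 103, 123, 159, 186, 191, 836 → MAD = 103

103 ms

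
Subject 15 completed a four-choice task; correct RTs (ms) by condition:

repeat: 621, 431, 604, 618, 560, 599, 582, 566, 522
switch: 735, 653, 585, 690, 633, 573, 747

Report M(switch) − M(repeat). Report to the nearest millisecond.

M(repeat) = 5103/9 = 567.000
M(switch) = 4616/7 = 659.429
Difference = 659.429 − 567.000 = 92.429 ms

92 ms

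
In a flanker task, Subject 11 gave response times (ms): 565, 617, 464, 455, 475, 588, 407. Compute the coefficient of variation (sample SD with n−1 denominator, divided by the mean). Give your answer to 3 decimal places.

n = 7, Σ = 3571, M = 510.1429
Σ(x−M)² = 37532.857; s = √(37532.857/6) = 79.0916
CV = 79.0916 / 510.1429 = 0.15504

0.155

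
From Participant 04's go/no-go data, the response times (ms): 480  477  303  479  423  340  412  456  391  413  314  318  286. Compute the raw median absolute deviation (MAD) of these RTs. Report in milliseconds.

Sorted: 286, 303, 314, 318, 340, 391, 412, 413, 423, 456, 477, 479, 480 → median = 412
|x − 412|: 68, 65, 109, 67, 11, 72, 0, 44, 21, 1, 98, 94, 126
Sorted deviations: 0, 1, 11, 21, 44, 65, 67, 68, 72, 94, 98, 109, 126 → MAD = 67

67 ms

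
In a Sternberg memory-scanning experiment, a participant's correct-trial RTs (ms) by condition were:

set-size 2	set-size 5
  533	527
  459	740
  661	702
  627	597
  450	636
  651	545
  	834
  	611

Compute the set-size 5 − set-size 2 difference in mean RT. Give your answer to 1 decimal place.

85.5 ms

M(set-size 2) = 3381/6 = 563.500
M(set-size 5) = 5192/8 = 649.000
Difference = 649.000 − 563.500 = 85.500 ms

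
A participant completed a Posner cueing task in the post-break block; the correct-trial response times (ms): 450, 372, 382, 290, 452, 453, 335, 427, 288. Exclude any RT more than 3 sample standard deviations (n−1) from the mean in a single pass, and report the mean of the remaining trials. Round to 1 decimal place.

n = 9, ΣRT = 3449, M = 383.222
Σ(x−M)² = 36185.56; s = √(36185.56/8) = 67.255
Cutoffs: 383.222 ± 3·67.255 → [181.5, 585.0]
No RTs fall outside the cutoffs; all 9 retained. Mean = 3449/9 = 383.222

383.2 ms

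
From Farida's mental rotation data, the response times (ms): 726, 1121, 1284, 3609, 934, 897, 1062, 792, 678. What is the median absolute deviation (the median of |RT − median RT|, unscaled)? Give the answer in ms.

187 ms

Sorted: 678, 726, 792, 897, 934, 1062, 1121, 1284, 3609 → median = 934
|x − 934|: 208, 187, 350, 2675, 0, 37, 128, 142, 256
Sorted deviations: 0, 37, 128, 142, 187, 208, 256, 350, 2675 → MAD = 187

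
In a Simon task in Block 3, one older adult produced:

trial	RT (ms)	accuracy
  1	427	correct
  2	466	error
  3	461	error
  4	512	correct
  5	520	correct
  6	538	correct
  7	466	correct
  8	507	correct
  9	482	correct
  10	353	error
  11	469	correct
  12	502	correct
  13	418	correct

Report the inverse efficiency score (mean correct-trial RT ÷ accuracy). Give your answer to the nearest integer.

629 ms

Correct trials (n=10): 427, 512, 520, 538, 466, 507, 482, 469, 502, 418
Mean correct RT = 4841/10 = 484.1000 ms
Proportion correct = 10/13
IES = 484.1000 / (10/13) = 629.330 ms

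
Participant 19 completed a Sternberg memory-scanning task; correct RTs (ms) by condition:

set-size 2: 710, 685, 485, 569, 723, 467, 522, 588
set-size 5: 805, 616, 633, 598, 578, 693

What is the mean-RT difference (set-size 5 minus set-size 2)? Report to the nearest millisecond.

60 ms

M(set-size 2) = 4749/8 = 593.625
M(set-size 5) = 3923/6 = 653.833
Difference = 653.833 − 593.625 = 60.208 ms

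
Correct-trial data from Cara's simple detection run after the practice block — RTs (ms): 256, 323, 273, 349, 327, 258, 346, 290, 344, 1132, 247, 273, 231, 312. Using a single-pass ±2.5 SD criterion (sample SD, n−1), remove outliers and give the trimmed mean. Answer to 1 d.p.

294.5 ms

n = 14, ΣRT = 4961, M = 354.357
Σ(x−M)² = 671541.21; s = √(671541.21/13) = 227.282
Cutoffs: 354.357 ± 2.5·227.282 → [-213.8, 922.6]
Outside: 1132 → excluded.
Retained (n=13): Σ = 3829, mean = 3829/13 = 294.538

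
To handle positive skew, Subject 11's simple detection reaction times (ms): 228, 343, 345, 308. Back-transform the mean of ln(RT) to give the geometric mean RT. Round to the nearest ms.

ln(RT): 5.4293, 5.8377, 5.8435, 5.7301
Mean ln(RT) = 22.8407/4 = 5.71018
Geometric mean = exp(5.71018) = 301.93 ms

302 ms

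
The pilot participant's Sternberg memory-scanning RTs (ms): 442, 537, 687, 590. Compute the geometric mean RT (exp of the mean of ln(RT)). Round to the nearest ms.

557 ms

ln(RT): 6.0913, 6.2860, 6.5323, 6.3801
Mean ln(RT) = 25.2898/4 = 6.32244
Geometric mean = exp(6.32244) = 556.93 ms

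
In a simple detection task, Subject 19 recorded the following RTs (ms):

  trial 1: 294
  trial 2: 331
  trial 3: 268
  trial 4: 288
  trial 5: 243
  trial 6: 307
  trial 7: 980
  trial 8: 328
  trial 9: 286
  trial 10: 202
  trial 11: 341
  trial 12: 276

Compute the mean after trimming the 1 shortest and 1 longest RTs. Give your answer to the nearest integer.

Sorted: 202, 243, 268, 276, 286, 288, 294, 307, 328, 331, 341, 980
Drop lowest 1 (202) and highest 1 (980)
Remaining (n=10): Σ = 2962, mean = 2962/10 = 296.200

296 ms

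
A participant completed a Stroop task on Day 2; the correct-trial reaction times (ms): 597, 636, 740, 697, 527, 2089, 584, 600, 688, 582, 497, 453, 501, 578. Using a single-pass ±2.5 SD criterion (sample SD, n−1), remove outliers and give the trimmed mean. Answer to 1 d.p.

n = 14, ΣRT = 9769, M = 697.786
Σ(x−M)² = 2169722.36; s = √(2169722.36/13) = 408.536
Cutoffs: 697.786 ± 2.5·408.536 → [-323.6, 1719.1]
Outside: 2089 → excluded.
Retained (n=13): Σ = 7680, mean = 7680/13 = 590.769

590.8 ms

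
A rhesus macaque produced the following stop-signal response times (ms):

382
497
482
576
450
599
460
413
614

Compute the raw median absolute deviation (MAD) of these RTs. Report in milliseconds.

69 ms

Sorted: 382, 413, 450, 460, 482, 497, 576, 599, 614 → median = 482
|x − 482|: 100, 15, 0, 94, 32, 117, 22, 69, 132
Sorted deviations: 0, 15, 22, 32, 69, 94, 100, 117, 132 → MAD = 69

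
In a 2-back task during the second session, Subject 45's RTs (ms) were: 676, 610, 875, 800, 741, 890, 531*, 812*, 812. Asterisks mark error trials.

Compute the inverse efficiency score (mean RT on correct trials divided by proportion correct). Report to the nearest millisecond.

Correct trials (n=7): 676, 610, 875, 800, 741, 890, 812
Mean correct RT = 5404/7 = 772.0000 ms
Proportion correct = 7/9
IES = 772.0000 / (7/9) = 992.571 ms

993 ms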